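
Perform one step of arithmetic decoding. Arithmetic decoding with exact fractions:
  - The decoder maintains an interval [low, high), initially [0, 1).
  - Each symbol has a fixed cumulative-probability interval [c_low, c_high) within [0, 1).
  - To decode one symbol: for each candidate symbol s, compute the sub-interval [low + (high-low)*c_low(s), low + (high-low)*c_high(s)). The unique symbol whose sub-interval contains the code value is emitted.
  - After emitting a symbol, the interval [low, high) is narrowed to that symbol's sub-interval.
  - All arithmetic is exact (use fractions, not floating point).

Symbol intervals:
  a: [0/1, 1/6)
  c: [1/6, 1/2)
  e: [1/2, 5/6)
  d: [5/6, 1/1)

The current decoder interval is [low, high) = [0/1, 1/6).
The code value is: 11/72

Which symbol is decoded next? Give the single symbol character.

Interval width = high − low = 1/6 − 0/1 = 1/6
Scaled code = (code − low) / width = (11/72 − 0/1) / 1/6 = 11/12
  a: [0/1, 1/6) 
  c: [1/6, 1/2) 
  e: [1/2, 5/6) 
  d: [5/6, 1/1) ← scaled code falls here ✓

Answer: d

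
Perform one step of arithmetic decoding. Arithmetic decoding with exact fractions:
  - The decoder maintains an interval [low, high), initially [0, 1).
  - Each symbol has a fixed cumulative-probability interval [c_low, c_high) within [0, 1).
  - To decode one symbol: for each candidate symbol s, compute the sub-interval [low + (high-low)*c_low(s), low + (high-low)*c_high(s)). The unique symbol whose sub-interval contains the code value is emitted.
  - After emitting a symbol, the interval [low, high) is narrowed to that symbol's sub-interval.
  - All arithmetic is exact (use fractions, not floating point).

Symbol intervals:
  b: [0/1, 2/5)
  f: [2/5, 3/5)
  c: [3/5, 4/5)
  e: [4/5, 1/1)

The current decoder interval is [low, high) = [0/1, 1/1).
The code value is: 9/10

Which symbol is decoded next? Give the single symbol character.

Answer: e

Derivation:
Interval width = high − low = 1/1 − 0/1 = 1/1
Scaled code = (code − low) / width = (9/10 − 0/1) / 1/1 = 9/10
  b: [0/1, 2/5) 
  f: [2/5, 3/5) 
  c: [3/5, 4/5) 
  e: [4/5, 1/1) ← scaled code falls here ✓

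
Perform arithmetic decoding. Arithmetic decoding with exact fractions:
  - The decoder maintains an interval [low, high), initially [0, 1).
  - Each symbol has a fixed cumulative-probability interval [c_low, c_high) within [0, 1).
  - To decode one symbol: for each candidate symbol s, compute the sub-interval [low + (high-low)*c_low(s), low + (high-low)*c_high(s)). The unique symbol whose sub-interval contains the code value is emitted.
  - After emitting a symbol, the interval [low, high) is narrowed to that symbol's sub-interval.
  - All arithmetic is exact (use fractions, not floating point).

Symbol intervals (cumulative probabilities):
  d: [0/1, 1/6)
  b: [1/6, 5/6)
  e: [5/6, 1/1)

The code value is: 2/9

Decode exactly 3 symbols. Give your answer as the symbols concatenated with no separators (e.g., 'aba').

Answer: bdb

Derivation:
Step 1: interval [0/1, 1/1), width = 1/1 - 0/1 = 1/1
  'd': [0/1 + 1/1*0/1, 0/1 + 1/1*1/6) = [0/1, 1/6)
  'b': [0/1 + 1/1*1/6, 0/1 + 1/1*5/6) = [1/6, 5/6) <- contains code 2/9
  'e': [0/1 + 1/1*5/6, 0/1 + 1/1*1/1) = [5/6, 1/1)
  emit 'b', narrow to [1/6, 5/6)
Step 2: interval [1/6, 5/6), width = 5/6 - 1/6 = 2/3
  'd': [1/6 + 2/3*0/1, 1/6 + 2/3*1/6) = [1/6, 5/18) <- contains code 2/9
  'b': [1/6 + 2/3*1/6, 1/6 + 2/3*5/6) = [5/18, 13/18)
  'e': [1/6 + 2/3*5/6, 1/6 + 2/3*1/1) = [13/18, 5/6)
  emit 'd', narrow to [1/6, 5/18)
Step 3: interval [1/6, 5/18), width = 5/18 - 1/6 = 1/9
  'd': [1/6 + 1/9*0/1, 1/6 + 1/9*1/6) = [1/6, 5/27)
  'b': [1/6 + 1/9*1/6, 1/6 + 1/9*5/6) = [5/27, 7/27) <- contains code 2/9
  'e': [1/6 + 1/9*5/6, 1/6 + 1/9*1/1) = [7/27, 5/18)
  emit 'b', narrow to [5/27, 7/27)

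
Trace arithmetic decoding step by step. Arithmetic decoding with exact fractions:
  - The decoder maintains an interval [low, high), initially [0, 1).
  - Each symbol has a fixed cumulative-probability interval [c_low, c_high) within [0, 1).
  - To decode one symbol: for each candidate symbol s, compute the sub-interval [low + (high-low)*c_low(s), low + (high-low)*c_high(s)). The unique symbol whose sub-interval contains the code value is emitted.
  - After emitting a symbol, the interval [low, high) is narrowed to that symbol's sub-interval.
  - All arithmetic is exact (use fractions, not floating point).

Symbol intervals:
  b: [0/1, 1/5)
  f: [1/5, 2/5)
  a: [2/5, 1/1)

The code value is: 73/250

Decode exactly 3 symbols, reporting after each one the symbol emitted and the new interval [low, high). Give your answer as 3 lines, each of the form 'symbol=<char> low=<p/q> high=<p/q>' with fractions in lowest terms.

Step 1: interval [0/1, 1/1), width = 1/1 - 0/1 = 1/1
  'b': [0/1 + 1/1*0/1, 0/1 + 1/1*1/5) = [0/1, 1/5)
  'f': [0/1 + 1/1*1/5, 0/1 + 1/1*2/5) = [1/5, 2/5) <- contains code 73/250
  'a': [0/1 + 1/1*2/5, 0/1 + 1/1*1/1) = [2/5, 1/1)
  emit 'f', narrow to [1/5, 2/5)
Step 2: interval [1/5, 2/5), width = 2/5 - 1/5 = 1/5
  'b': [1/5 + 1/5*0/1, 1/5 + 1/5*1/5) = [1/5, 6/25)
  'f': [1/5 + 1/5*1/5, 1/5 + 1/5*2/5) = [6/25, 7/25)
  'a': [1/5 + 1/5*2/5, 1/5 + 1/5*1/1) = [7/25, 2/5) <- contains code 73/250
  emit 'a', narrow to [7/25, 2/5)
Step 3: interval [7/25, 2/5), width = 2/5 - 7/25 = 3/25
  'b': [7/25 + 3/25*0/1, 7/25 + 3/25*1/5) = [7/25, 38/125) <- contains code 73/250
  'f': [7/25 + 3/25*1/5, 7/25 + 3/25*2/5) = [38/125, 41/125)
  'a': [7/25 + 3/25*2/5, 7/25 + 3/25*1/1) = [41/125, 2/5)
  emit 'b', narrow to [7/25, 38/125)

Answer: symbol=f low=1/5 high=2/5
symbol=a low=7/25 high=2/5
symbol=b low=7/25 high=38/125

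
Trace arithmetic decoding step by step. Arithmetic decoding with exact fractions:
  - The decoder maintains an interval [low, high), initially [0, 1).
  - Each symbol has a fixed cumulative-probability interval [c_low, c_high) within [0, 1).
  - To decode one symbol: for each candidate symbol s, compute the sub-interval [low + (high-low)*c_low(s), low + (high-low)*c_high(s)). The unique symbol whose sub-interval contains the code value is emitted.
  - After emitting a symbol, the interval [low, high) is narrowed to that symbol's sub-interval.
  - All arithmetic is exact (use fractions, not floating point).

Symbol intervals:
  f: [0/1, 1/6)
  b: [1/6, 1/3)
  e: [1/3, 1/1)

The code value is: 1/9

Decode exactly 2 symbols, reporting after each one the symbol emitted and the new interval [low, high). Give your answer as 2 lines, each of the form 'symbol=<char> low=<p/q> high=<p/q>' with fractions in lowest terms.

Answer: symbol=f low=0/1 high=1/6
symbol=e low=1/18 high=1/6

Derivation:
Step 1: interval [0/1, 1/1), width = 1/1 - 0/1 = 1/1
  'f': [0/1 + 1/1*0/1, 0/1 + 1/1*1/6) = [0/1, 1/6) <- contains code 1/9
  'b': [0/1 + 1/1*1/6, 0/1 + 1/1*1/3) = [1/6, 1/3)
  'e': [0/1 + 1/1*1/3, 0/1 + 1/1*1/1) = [1/3, 1/1)
  emit 'f', narrow to [0/1, 1/6)
Step 2: interval [0/1, 1/6), width = 1/6 - 0/1 = 1/6
  'f': [0/1 + 1/6*0/1, 0/1 + 1/6*1/6) = [0/1, 1/36)
  'b': [0/1 + 1/6*1/6, 0/1 + 1/6*1/3) = [1/36, 1/18)
  'e': [0/1 + 1/6*1/3, 0/1 + 1/6*1/1) = [1/18, 1/6) <- contains code 1/9
  emit 'e', narrow to [1/18, 1/6)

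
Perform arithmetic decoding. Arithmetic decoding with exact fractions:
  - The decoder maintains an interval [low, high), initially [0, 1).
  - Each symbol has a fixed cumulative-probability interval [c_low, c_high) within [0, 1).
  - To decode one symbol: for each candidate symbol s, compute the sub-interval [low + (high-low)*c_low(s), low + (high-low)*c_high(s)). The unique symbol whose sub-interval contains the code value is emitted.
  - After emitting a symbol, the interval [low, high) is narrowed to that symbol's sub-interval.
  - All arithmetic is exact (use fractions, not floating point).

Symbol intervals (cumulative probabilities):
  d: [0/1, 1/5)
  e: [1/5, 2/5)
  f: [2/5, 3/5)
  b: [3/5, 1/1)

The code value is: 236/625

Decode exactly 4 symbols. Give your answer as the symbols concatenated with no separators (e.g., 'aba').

Step 1: interval [0/1, 1/1), width = 1/1 - 0/1 = 1/1
  'd': [0/1 + 1/1*0/1, 0/1 + 1/1*1/5) = [0/1, 1/5)
  'e': [0/1 + 1/1*1/5, 0/1 + 1/1*2/5) = [1/5, 2/5) <- contains code 236/625
  'f': [0/1 + 1/1*2/5, 0/1 + 1/1*3/5) = [2/5, 3/5)
  'b': [0/1 + 1/1*3/5, 0/1 + 1/1*1/1) = [3/5, 1/1)
  emit 'e', narrow to [1/5, 2/5)
Step 2: interval [1/5, 2/5), width = 2/5 - 1/5 = 1/5
  'd': [1/5 + 1/5*0/1, 1/5 + 1/5*1/5) = [1/5, 6/25)
  'e': [1/5 + 1/5*1/5, 1/5 + 1/5*2/5) = [6/25, 7/25)
  'f': [1/5 + 1/5*2/5, 1/5 + 1/5*3/5) = [7/25, 8/25)
  'b': [1/5 + 1/5*3/5, 1/5 + 1/5*1/1) = [8/25, 2/5) <- contains code 236/625
  emit 'b', narrow to [8/25, 2/5)
Step 3: interval [8/25, 2/5), width = 2/5 - 8/25 = 2/25
  'd': [8/25 + 2/25*0/1, 8/25 + 2/25*1/5) = [8/25, 42/125)
  'e': [8/25 + 2/25*1/5, 8/25 + 2/25*2/5) = [42/125, 44/125)
  'f': [8/25 + 2/25*2/5, 8/25 + 2/25*3/5) = [44/125, 46/125)
  'b': [8/25 + 2/25*3/5, 8/25 + 2/25*1/1) = [46/125, 2/5) <- contains code 236/625
  emit 'b', narrow to [46/125, 2/5)
Step 4: interval [46/125, 2/5), width = 2/5 - 46/125 = 4/125
  'd': [46/125 + 4/125*0/1, 46/125 + 4/125*1/5) = [46/125, 234/625)
  'e': [46/125 + 4/125*1/5, 46/125 + 4/125*2/5) = [234/625, 238/625) <- contains code 236/625
  'f': [46/125 + 4/125*2/5, 46/125 + 4/125*3/5) = [238/625, 242/625)
  'b': [46/125 + 4/125*3/5, 46/125 + 4/125*1/1) = [242/625, 2/5)
  emit 'e', narrow to [234/625, 238/625)

Answer: ebbe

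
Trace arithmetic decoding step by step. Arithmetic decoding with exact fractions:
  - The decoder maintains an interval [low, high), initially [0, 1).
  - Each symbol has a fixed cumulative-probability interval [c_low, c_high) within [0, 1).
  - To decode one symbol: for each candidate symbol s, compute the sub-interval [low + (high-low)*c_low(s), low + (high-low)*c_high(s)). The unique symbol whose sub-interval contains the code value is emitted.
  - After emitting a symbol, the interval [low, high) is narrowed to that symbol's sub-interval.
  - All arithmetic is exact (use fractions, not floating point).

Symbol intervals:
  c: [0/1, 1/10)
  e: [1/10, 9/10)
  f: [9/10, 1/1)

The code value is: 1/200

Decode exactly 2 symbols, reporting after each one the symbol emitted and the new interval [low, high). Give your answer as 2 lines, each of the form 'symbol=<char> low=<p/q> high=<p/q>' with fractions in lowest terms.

Answer: symbol=c low=0/1 high=1/10
symbol=c low=0/1 high=1/100

Derivation:
Step 1: interval [0/1, 1/1), width = 1/1 - 0/1 = 1/1
  'c': [0/1 + 1/1*0/1, 0/1 + 1/1*1/10) = [0/1, 1/10) <- contains code 1/200
  'e': [0/1 + 1/1*1/10, 0/1 + 1/1*9/10) = [1/10, 9/10)
  'f': [0/1 + 1/1*9/10, 0/1 + 1/1*1/1) = [9/10, 1/1)
  emit 'c', narrow to [0/1, 1/10)
Step 2: interval [0/1, 1/10), width = 1/10 - 0/1 = 1/10
  'c': [0/1 + 1/10*0/1, 0/1 + 1/10*1/10) = [0/1, 1/100) <- contains code 1/200
  'e': [0/1 + 1/10*1/10, 0/1 + 1/10*9/10) = [1/100, 9/100)
  'f': [0/1 + 1/10*9/10, 0/1 + 1/10*1/1) = [9/100, 1/10)
  emit 'c', narrow to [0/1, 1/100)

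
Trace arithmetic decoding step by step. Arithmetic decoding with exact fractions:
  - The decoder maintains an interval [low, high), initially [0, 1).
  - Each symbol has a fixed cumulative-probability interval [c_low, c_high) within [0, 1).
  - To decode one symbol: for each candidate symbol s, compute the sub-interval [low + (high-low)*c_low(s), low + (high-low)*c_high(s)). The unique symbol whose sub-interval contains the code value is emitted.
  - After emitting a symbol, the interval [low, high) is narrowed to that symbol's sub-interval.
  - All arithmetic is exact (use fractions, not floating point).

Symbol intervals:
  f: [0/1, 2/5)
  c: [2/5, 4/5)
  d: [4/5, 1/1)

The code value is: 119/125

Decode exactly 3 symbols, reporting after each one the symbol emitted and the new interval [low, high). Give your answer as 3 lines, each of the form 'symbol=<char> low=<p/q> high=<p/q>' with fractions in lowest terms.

Answer: symbol=d low=4/5 high=1/1
symbol=c low=22/25 high=24/25
symbol=d low=118/125 high=24/25

Derivation:
Step 1: interval [0/1, 1/1), width = 1/1 - 0/1 = 1/1
  'f': [0/1 + 1/1*0/1, 0/1 + 1/1*2/5) = [0/1, 2/5)
  'c': [0/1 + 1/1*2/5, 0/1 + 1/1*4/5) = [2/5, 4/5)
  'd': [0/1 + 1/1*4/5, 0/1 + 1/1*1/1) = [4/5, 1/1) <- contains code 119/125
  emit 'd', narrow to [4/5, 1/1)
Step 2: interval [4/5, 1/1), width = 1/1 - 4/5 = 1/5
  'f': [4/5 + 1/5*0/1, 4/5 + 1/5*2/5) = [4/5, 22/25)
  'c': [4/5 + 1/5*2/5, 4/5 + 1/5*4/5) = [22/25, 24/25) <- contains code 119/125
  'd': [4/5 + 1/5*4/5, 4/5 + 1/5*1/1) = [24/25, 1/1)
  emit 'c', narrow to [22/25, 24/25)
Step 3: interval [22/25, 24/25), width = 24/25 - 22/25 = 2/25
  'f': [22/25 + 2/25*0/1, 22/25 + 2/25*2/5) = [22/25, 114/125)
  'c': [22/25 + 2/25*2/5, 22/25 + 2/25*4/5) = [114/125, 118/125)
  'd': [22/25 + 2/25*4/5, 22/25 + 2/25*1/1) = [118/125, 24/25) <- contains code 119/125
  emit 'd', narrow to [118/125, 24/25)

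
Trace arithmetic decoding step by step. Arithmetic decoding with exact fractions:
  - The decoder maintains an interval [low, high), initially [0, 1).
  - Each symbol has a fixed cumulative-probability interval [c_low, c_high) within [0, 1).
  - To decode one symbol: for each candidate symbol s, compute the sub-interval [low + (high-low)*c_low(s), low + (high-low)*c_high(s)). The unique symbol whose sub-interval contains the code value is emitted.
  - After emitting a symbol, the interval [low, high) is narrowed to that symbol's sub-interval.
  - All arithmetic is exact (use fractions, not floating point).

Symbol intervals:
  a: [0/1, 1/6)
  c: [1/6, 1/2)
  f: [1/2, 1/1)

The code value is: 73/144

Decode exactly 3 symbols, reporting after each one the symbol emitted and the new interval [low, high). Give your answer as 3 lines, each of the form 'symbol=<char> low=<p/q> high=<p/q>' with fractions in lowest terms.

Answer: symbol=f low=1/2 high=1/1
symbol=a low=1/2 high=7/12
symbol=a low=1/2 high=37/72

Derivation:
Step 1: interval [0/1, 1/1), width = 1/1 - 0/1 = 1/1
  'a': [0/1 + 1/1*0/1, 0/1 + 1/1*1/6) = [0/1, 1/6)
  'c': [0/1 + 1/1*1/6, 0/1 + 1/1*1/2) = [1/6, 1/2)
  'f': [0/1 + 1/1*1/2, 0/1 + 1/1*1/1) = [1/2, 1/1) <- contains code 73/144
  emit 'f', narrow to [1/2, 1/1)
Step 2: interval [1/2, 1/1), width = 1/1 - 1/2 = 1/2
  'a': [1/2 + 1/2*0/1, 1/2 + 1/2*1/6) = [1/2, 7/12) <- contains code 73/144
  'c': [1/2 + 1/2*1/6, 1/2 + 1/2*1/2) = [7/12, 3/4)
  'f': [1/2 + 1/2*1/2, 1/2 + 1/2*1/1) = [3/4, 1/1)
  emit 'a', narrow to [1/2, 7/12)
Step 3: interval [1/2, 7/12), width = 7/12 - 1/2 = 1/12
  'a': [1/2 + 1/12*0/1, 1/2 + 1/12*1/6) = [1/2, 37/72) <- contains code 73/144
  'c': [1/2 + 1/12*1/6, 1/2 + 1/12*1/2) = [37/72, 13/24)
  'f': [1/2 + 1/12*1/2, 1/2 + 1/12*1/1) = [13/24, 7/12)
  emit 'a', narrow to [1/2, 37/72)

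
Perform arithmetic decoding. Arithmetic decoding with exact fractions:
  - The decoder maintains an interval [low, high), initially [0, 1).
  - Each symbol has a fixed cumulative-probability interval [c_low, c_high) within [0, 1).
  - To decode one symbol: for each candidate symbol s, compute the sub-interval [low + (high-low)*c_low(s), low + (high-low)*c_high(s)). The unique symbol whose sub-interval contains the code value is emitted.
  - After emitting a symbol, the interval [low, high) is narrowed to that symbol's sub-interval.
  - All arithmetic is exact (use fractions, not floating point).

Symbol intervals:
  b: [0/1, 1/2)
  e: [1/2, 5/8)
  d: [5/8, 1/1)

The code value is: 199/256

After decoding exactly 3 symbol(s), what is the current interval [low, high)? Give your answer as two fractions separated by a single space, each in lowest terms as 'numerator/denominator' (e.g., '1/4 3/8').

Step 1: interval [0/1, 1/1), width = 1/1 - 0/1 = 1/1
  'b': [0/1 + 1/1*0/1, 0/1 + 1/1*1/2) = [0/1, 1/2)
  'e': [0/1 + 1/1*1/2, 0/1 + 1/1*5/8) = [1/2, 5/8)
  'd': [0/1 + 1/1*5/8, 0/1 + 1/1*1/1) = [5/8, 1/1) <- contains code 199/256
  emit 'd', narrow to [5/8, 1/1)
Step 2: interval [5/8, 1/1), width = 1/1 - 5/8 = 3/8
  'b': [5/8 + 3/8*0/1, 5/8 + 3/8*1/2) = [5/8, 13/16) <- contains code 199/256
  'e': [5/8 + 3/8*1/2, 5/8 + 3/8*5/8) = [13/16, 55/64)
  'd': [5/8 + 3/8*5/8, 5/8 + 3/8*1/1) = [55/64, 1/1)
  emit 'b', narrow to [5/8, 13/16)
Step 3: interval [5/8, 13/16), width = 13/16 - 5/8 = 3/16
  'b': [5/8 + 3/16*0/1, 5/8 + 3/16*1/2) = [5/8, 23/32)
  'e': [5/8 + 3/16*1/2, 5/8 + 3/16*5/8) = [23/32, 95/128)
  'd': [5/8 + 3/16*5/8, 5/8 + 3/16*1/1) = [95/128, 13/16) <- contains code 199/256
  emit 'd', narrow to [95/128, 13/16)

Answer: 95/128 13/16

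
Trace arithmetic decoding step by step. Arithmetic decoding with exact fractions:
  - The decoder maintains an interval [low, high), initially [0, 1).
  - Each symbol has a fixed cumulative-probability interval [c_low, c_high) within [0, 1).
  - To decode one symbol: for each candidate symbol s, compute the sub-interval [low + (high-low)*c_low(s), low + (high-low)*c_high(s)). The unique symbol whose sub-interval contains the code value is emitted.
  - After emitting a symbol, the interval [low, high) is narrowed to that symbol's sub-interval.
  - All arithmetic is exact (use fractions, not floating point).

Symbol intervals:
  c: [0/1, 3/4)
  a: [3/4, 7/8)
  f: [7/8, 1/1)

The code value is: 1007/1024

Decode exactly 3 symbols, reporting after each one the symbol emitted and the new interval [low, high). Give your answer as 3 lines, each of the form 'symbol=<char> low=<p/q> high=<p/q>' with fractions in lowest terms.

Answer: symbol=f low=7/8 high=1/1
symbol=a low=31/32 high=63/64
symbol=f low=503/512 high=63/64

Derivation:
Step 1: interval [0/1, 1/1), width = 1/1 - 0/1 = 1/1
  'c': [0/1 + 1/1*0/1, 0/1 + 1/1*3/4) = [0/1, 3/4)
  'a': [0/1 + 1/1*3/4, 0/1 + 1/1*7/8) = [3/4, 7/8)
  'f': [0/1 + 1/1*7/8, 0/1 + 1/1*1/1) = [7/8, 1/1) <- contains code 1007/1024
  emit 'f', narrow to [7/8, 1/1)
Step 2: interval [7/8, 1/1), width = 1/1 - 7/8 = 1/8
  'c': [7/8 + 1/8*0/1, 7/8 + 1/8*3/4) = [7/8, 31/32)
  'a': [7/8 + 1/8*3/4, 7/8 + 1/8*7/8) = [31/32, 63/64) <- contains code 1007/1024
  'f': [7/8 + 1/8*7/8, 7/8 + 1/8*1/1) = [63/64, 1/1)
  emit 'a', narrow to [31/32, 63/64)
Step 3: interval [31/32, 63/64), width = 63/64 - 31/32 = 1/64
  'c': [31/32 + 1/64*0/1, 31/32 + 1/64*3/4) = [31/32, 251/256)
  'a': [31/32 + 1/64*3/4, 31/32 + 1/64*7/8) = [251/256, 503/512)
  'f': [31/32 + 1/64*7/8, 31/32 + 1/64*1/1) = [503/512, 63/64) <- contains code 1007/1024
  emit 'f', narrow to [503/512, 63/64)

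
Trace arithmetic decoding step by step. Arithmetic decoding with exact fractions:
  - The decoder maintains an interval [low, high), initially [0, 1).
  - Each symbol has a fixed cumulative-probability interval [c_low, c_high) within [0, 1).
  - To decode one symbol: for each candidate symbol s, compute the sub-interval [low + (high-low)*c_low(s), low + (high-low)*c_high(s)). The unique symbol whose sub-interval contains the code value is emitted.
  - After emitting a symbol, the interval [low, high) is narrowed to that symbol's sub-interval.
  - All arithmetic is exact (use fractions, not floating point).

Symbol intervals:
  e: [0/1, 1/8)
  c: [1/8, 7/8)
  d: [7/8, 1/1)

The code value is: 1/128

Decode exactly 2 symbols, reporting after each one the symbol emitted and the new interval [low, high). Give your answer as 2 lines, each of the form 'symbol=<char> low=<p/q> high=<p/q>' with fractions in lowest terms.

Step 1: interval [0/1, 1/1), width = 1/1 - 0/1 = 1/1
  'e': [0/1 + 1/1*0/1, 0/1 + 1/1*1/8) = [0/1, 1/8) <- contains code 1/128
  'c': [0/1 + 1/1*1/8, 0/1 + 1/1*7/8) = [1/8, 7/8)
  'd': [0/1 + 1/1*7/8, 0/1 + 1/1*1/1) = [7/8, 1/1)
  emit 'e', narrow to [0/1, 1/8)
Step 2: interval [0/1, 1/8), width = 1/8 - 0/1 = 1/8
  'e': [0/1 + 1/8*0/1, 0/1 + 1/8*1/8) = [0/1, 1/64) <- contains code 1/128
  'c': [0/1 + 1/8*1/8, 0/1 + 1/8*7/8) = [1/64, 7/64)
  'd': [0/1 + 1/8*7/8, 0/1 + 1/8*1/1) = [7/64, 1/8)
  emit 'e', narrow to [0/1, 1/64)

Answer: symbol=e low=0/1 high=1/8
symbol=e low=0/1 high=1/64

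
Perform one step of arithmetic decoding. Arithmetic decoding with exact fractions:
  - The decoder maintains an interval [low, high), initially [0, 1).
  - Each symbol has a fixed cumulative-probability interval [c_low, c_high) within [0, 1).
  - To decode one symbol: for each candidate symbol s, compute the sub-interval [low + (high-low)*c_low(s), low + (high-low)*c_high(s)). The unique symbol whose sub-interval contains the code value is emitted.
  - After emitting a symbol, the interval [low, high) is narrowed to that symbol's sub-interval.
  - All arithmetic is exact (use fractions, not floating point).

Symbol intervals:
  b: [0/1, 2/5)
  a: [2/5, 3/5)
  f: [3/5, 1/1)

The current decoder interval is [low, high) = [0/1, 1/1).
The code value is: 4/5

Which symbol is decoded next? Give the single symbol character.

Answer: f

Derivation:
Interval width = high − low = 1/1 − 0/1 = 1/1
Scaled code = (code − low) / width = (4/5 − 0/1) / 1/1 = 4/5
  b: [0/1, 2/5) 
  a: [2/5, 3/5) 
  f: [3/5, 1/1) ← scaled code falls here ✓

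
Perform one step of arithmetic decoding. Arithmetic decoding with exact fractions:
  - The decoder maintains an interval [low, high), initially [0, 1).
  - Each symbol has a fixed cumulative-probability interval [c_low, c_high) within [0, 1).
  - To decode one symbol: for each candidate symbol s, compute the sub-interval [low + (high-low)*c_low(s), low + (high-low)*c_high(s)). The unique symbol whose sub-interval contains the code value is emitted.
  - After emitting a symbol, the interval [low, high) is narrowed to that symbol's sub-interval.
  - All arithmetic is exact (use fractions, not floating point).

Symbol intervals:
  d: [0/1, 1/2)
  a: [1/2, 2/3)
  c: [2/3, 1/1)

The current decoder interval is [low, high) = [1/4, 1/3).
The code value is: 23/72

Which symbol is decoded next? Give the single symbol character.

Interval width = high − low = 1/3 − 1/4 = 1/12
Scaled code = (code − low) / width = (23/72 − 1/4) / 1/12 = 5/6
  d: [0/1, 1/2) 
  a: [1/2, 2/3) 
  c: [2/3, 1/1) ← scaled code falls here ✓

Answer: c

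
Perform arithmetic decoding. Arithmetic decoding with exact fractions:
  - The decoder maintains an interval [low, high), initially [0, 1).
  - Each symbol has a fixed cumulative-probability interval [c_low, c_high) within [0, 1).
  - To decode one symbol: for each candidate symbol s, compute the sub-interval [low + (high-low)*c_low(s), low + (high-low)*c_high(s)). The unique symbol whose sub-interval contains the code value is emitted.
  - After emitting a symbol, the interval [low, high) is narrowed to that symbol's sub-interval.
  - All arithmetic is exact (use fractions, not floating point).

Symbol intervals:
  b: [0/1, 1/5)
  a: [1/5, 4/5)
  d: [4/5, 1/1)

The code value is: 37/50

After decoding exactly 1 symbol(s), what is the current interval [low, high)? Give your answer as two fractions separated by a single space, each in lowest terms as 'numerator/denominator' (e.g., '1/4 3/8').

Step 1: interval [0/1, 1/1), width = 1/1 - 0/1 = 1/1
  'b': [0/1 + 1/1*0/1, 0/1 + 1/1*1/5) = [0/1, 1/5)
  'a': [0/1 + 1/1*1/5, 0/1 + 1/1*4/5) = [1/5, 4/5) <- contains code 37/50
  'd': [0/1 + 1/1*4/5, 0/1 + 1/1*1/1) = [4/5, 1/1)
  emit 'a', narrow to [1/5, 4/5)

Answer: 1/5 4/5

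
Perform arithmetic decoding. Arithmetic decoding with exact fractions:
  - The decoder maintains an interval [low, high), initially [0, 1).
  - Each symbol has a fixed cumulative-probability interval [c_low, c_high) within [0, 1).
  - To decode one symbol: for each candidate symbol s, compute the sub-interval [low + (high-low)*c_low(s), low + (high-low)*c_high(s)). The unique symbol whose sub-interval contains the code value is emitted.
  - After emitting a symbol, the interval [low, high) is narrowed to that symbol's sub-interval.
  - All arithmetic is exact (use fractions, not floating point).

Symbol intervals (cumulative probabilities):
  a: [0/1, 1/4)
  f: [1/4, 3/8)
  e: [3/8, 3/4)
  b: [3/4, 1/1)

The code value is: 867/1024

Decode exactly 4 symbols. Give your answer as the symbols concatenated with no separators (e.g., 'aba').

Step 1: interval [0/1, 1/1), width = 1/1 - 0/1 = 1/1
  'a': [0/1 + 1/1*0/1, 0/1 + 1/1*1/4) = [0/1, 1/4)
  'f': [0/1 + 1/1*1/4, 0/1 + 1/1*3/8) = [1/4, 3/8)
  'e': [0/1 + 1/1*3/8, 0/1 + 1/1*3/4) = [3/8, 3/4)
  'b': [0/1 + 1/1*3/4, 0/1 + 1/1*1/1) = [3/4, 1/1) <- contains code 867/1024
  emit 'b', narrow to [3/4, 1/1)
Step 2: interval [3/4, 1/1), width = 1/1 - 3/4 = 1/4
  'a': [3/4 + 1/4*0/1, 3/4 + 1/4*1/4) = [3/4, 13/16)
  'f': [3/4 + 1/4*1/4, 3/4 + 1/4*3/8) = [13/16, 27/32)
  'e': [3/4 + 1/4*3/8, 3/4 + 1/4*3/4) = [27/32, 15/16) <- contains code 867/1024
  'b': [3/4 + 1/4*3/4, 3/4 + 1/4*1/1) = [15/16, 1/1)
  emit 'e', narrow to [27/32, 15/16)
Step 3: interval [27/32, 15/16), width = 15/16 - 27/32 = 3/32
  'a': [27/32 + 3/32*0/1, 27/32 + 3/32*1/4) = [27/32, 111/128) <- contains code 867/1024
  'f': [27/32 + 3/32*1/4, 27/32 + 3/32*3/8) = [111/128, 225/256)
  'e': [27/32 + 3/32*3/8, 27/32 + 3/32*3/4) = [225/256, 117/128)
  'b': [27/32 + 3/32*3/4, 27/32 + 3/32*1/1) = [117/128, 15/16)
  emit 'a', narrow to [27/32, 111/128)
Step 4: interval [27/32, 111/128), width = 111/128 - 27/32 = 3/128
  'a': [27/32 + 3/128*0/1, 27/32 + 3/128*1/4) = [27/32, 435/512) <- contains code 867/1024
  'f': [27/32 + 3/128*1/4, 27/32 + 3/128*3/8) = [435/512, 873/1024)
  'e': [27/32 + 3/128*3/8, 27/32 + 3/128*3/4) = [873/1024, 441/512)
  'b': [27/32 + 3/128*3/4, 27/32 + 3/128*1/1) = [441/512, 111/128)
  emit 'a', narrow to [27/32, 435/512)

Answer: beaa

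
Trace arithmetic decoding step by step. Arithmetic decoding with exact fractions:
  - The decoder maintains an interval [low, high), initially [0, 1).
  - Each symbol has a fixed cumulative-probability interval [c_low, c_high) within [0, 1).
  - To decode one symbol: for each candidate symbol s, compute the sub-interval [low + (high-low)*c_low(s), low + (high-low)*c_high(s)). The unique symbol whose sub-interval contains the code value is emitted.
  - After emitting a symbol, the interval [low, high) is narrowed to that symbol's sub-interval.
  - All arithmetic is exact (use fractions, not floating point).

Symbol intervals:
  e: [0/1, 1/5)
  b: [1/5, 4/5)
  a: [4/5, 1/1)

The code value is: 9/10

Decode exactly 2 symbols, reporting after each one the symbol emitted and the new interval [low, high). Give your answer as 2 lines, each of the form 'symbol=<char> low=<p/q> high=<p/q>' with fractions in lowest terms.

Answer: symbol=a low=4/5 high=1/1
symbol=b low=21/25 high=24/25

Derivation:
Step 1: interval [0/1, 1/1), width = 1/1 - 0/1 = 1/1
  'e': [0/1 + 1/1*0/1, 0/1 + 1/1*1/5) = [0/1, 1/5)
  'b': [0/1 + 1/1*1/5, 0/1 + 1/1*4/5) = [1/5, 4/5)
  'a': [0/1 + 1/1*4/5, 0/1 + 1/1*1/1) = [4/5, 1/1) <- contains code 9/10
  emit 'a', narrow to [4/5, 1/1)
Step 2: interval [4/5, 1/1), width = 1/1 - 4/5 = 1/5
  'e': [4/5 + 1/5*0/1, 4/5 + 1/5*1/5) = [4/5, 21/25)
  'b': [4/5 + 1/5*1/5, 4/5 + 1/5*4/5) = [21/25, 24/25) <- contains code 9/10
  'a': [4/5 + 1/5*4/5, 4/5 + 1/5*1/1) = [24/25, 1/1)
  emit 'b', narrow to [21/25, 24/25)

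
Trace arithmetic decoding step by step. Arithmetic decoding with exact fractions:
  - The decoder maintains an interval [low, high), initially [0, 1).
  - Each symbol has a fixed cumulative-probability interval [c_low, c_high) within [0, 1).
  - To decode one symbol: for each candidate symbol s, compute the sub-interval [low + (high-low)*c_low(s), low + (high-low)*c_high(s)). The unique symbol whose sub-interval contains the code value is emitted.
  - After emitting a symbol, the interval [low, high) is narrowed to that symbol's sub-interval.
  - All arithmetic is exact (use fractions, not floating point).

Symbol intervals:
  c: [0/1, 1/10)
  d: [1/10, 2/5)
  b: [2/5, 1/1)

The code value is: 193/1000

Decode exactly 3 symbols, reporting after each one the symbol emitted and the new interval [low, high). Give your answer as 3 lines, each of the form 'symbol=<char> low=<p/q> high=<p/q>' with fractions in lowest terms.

Step 1: interval [0/1, 1/1), width = 1/1 - 0/1 = 1/1
  'c': [0/1 + 1/1*0/1, 0/1 + 1/1*1/10) = [0/1, 1/10)
  'd': [0/1 + 1/1*1/10, 0/1 + 1/1*2/5) = [1/10, 2/5) <- contains code 193/1000
  'b': [0/1 + 1/1*2/5, 0/1 + 1/1*1/1) = [2/5, 1/1)
  emit 'd', narrow to [1/10, 2/5)
Step 2: interval [1/10, 2/5), width = 2/5 - 1/10 = 3/10
  'c': [1/10 + 3/10*0/1, 1/10 + 3/10*1/10) = [1/10, 13/100)
  'd': [1/10 + 3/10*1/10, 1/10 + 3/10*2/5) = [13/100, 11/50) <- contains code 193/1000
  'b': [1/10 + 3/10*2/5, 1/10 + 3/10*1/1) = [11/50, 2/5)
  emit 'd', narrow to [13/100, 11/50)
Step 3: interval [13/100, 11/50), width = 11/50 - 13/100 = 9/100
  'c': [13/100 + 9/100*0/1, 13/100 + 9/100*1/10) = [13/100, 139/1000)
  'd': [13/100 + 9/100*1/10, 13/100 + 9/100*2/5) = [139/1000, 83/500)
  'b': [13/100 + 9/100*2/5, 13/100 + 9/100*1/1) = [83/500, 11/50) <- contains code 193/1000
  emit 'b', narrow to [83/500, 11/50)

Answer: symbol=d low=1/10 high=2/5
symbol=d low=13/100 high=11/50
symbol=b low=83/500 high=11/50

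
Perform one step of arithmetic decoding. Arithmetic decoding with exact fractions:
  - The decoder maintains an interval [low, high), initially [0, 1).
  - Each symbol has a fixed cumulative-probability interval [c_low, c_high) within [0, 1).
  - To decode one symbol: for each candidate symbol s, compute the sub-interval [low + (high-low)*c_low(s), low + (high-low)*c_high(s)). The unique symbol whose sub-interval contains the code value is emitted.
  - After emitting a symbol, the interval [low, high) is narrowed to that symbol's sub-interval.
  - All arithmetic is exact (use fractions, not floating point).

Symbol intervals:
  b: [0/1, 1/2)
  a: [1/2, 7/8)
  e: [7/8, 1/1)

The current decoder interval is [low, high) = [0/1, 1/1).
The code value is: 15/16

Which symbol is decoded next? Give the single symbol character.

Interval width = high − low = 1/1 − 0/1 = 1/1
Scaled code = (code − low) / width = (15/16 − 0/1) / 1/1 = 15/16
  b: [0/1, 1/2) 
  a: [1/2, 7/8) 
  e: [7/8, 1/1) ← scaled code falls here ✓

Answer: e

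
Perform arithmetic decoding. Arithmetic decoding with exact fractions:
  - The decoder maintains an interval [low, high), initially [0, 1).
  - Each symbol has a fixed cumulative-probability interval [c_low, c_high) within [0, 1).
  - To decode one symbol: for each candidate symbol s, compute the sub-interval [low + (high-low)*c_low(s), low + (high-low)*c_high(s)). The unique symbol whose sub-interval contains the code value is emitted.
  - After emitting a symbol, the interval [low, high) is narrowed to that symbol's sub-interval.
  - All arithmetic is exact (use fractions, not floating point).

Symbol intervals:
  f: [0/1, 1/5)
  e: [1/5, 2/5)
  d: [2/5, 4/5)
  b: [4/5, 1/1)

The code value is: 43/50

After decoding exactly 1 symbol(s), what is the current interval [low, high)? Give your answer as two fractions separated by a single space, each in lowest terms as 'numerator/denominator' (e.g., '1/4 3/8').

Step 1: interval [0/1, 1/1), width = 1/1 - 0/1 = 1/1
  'f': [0/1 + 1/1*0/1, 0/1 + 1/1*1/5) = [0/1, 1/5)
  'e': [0/1 + 1/1*1/5, 0/1 + 1/1*2/5) = [1/5, 2/5)
  'd': [0/1 + 1/1*2/5, 0/1 + 1/1*4/5) = [2/5, 4/5)
  'b': [0/1 + 1/1*4/5, 0/1 + 1/1*1/1) = [4/5, 1/1) <- contains code 43/50
  emit 'b', narrow to [4/5, 1/1)

Answer: 4/5 1/1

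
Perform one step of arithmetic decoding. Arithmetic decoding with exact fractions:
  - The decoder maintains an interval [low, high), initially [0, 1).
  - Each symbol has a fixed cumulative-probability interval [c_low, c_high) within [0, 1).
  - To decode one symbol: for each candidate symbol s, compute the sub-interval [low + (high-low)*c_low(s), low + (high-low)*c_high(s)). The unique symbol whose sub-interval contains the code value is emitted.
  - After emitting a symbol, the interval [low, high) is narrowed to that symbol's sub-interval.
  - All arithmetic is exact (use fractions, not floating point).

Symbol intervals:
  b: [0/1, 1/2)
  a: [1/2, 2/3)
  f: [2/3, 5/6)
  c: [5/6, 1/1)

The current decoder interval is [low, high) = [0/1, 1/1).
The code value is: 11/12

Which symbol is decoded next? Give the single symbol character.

Answer: c

Derivation:
Interval width = high − low = 1/1 − 0/1 = 1/1
Scaled code = (code − low) / width = (11/12 − 0/1) / 1/1 = 11/12
  b: [0/1, 1/2) 
  a: [1/2, 2/3) 
  f: [2/3, 5/6) 
  c: [5/6, 1/1) ← scaled code falls here ✓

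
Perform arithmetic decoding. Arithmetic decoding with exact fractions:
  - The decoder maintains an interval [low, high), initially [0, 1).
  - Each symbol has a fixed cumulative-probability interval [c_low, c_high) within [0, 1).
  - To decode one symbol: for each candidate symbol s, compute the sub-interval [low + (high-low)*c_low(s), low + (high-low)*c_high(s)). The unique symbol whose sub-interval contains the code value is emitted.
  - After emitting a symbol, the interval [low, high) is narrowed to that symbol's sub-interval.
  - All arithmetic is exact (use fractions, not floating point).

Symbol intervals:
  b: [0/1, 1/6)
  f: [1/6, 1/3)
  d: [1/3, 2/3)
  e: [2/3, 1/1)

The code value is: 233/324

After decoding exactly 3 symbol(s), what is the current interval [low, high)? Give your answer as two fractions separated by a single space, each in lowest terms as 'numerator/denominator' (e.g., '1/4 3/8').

Step 1: interval [0/1, 1/1), width = 1/1 - 0/1 = 1/1
  'b': [0/1 + 1/1*0/1, 0/1 + 1/1*1/6) = [0/1, 1/6)
  'f': [0/1 + 1/1*1/6, 0/1 + 1/1*1/3) = [1/6, 1/3)
  'd': [0/1 + 1/1*1/3, 0/1 + 1/1*2/3) = [1/3, 2/3)
  'e': [0/1 + 1/1*2/3, 0/1 + 1/1*1/1) = [2/3, 1/1) <- contains code 233/324
  emit 'e', narrow to [2/3, 1/1)
Step 2: interval [2/3, 1/1), width = 1/1 - 2/3 = 1/3
  'b': [2/3 + 1/3*0/1, 2/3 + 1/3*1/6) = [2/3, 13/18) <- contains code 233/324
  'f': [2/3 + 1/3*1/6, 2/3 + 1/3*1/3) = [13/18, 7/9)
  'd': [2/3 + 1/3*1/3, 2/3 + 1/3*2/3) = [7/9, 8/9)
  'e': [2/3 + 1/3*2/3, 2/3 + 1/3*1/1) = [8/9, 1/1)
  emit 'b', narrow to [2/3, 13/18)
Step 3: interval [2/3, 13/18), width = 13/18 - 2/3 = 1/18
  'b': [2/3 + 1/18*0/1, 2/3 + 1/18*1/6) = [2/3, 73/108)
  'f': [2/3 + 1/18*1/6, 2/3 + 1/18*1/3) = [73/108, 37/54)
  'd': [2/3 + 1/18*1/3, 2/3 + 1/18*2/3) = [37/54, 19/27)
  'e': [2/3 + 1/18*2/3, 2/3 + 1/18*1/1) = [19/27, 13/18) <- contains code 233/324
  emit 'e', narrow to [19/27, 13/18)

Answer: 19/27 13/18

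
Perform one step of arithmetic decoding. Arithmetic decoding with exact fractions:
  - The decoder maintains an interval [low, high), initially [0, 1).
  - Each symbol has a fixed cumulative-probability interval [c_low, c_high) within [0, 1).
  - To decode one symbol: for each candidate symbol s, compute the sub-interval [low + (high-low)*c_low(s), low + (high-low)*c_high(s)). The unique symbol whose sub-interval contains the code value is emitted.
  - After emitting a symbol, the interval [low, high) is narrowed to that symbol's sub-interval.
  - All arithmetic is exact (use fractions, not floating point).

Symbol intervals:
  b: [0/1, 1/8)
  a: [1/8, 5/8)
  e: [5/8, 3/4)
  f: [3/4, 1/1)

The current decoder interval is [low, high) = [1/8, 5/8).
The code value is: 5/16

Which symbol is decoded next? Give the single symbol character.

Answer: a

Derivation:
Interval width = high − low = 5/8 − 1/8 = 1/2
Scaled code = (code − low) / width = (5/16 − 1/8) / 1/2 = 3/8
  b: [0/1, 1/8) 
  a: [1/8, 5/8) ← scaled code falls here ✓
  e: [5/8, 3/4) 
  f: [3/4, 1/1) 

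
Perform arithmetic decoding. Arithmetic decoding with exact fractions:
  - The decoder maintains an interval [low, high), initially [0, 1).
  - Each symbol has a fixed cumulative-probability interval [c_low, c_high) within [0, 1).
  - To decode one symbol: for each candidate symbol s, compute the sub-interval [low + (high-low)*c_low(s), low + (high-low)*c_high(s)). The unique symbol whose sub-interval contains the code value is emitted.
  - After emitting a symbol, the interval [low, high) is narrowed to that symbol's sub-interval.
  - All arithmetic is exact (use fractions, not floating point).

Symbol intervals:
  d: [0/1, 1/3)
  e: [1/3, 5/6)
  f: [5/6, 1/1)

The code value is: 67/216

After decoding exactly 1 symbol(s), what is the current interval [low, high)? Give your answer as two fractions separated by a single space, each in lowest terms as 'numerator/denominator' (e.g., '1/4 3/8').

Step 1: interval [0/1, 1/1), width = 1/1 - 0/1 = 1/1
  'd': [0/1 + 1/1*0/1, 0/1 + 1/1*1/3) = [0/1, 1/3) <- contains code 67/216
  'e': [0/1 + 1/1*1/3, 0/1 + 1/1*5/6) = [1/3, 5/6)
  'f': [0/1 + 1/1*5/6, 0/1 + 1/1*1/1) = [5/6, 1/1)
  emit 'd', narrow to [0/1, 1/3)

Answer: 0/1 1/3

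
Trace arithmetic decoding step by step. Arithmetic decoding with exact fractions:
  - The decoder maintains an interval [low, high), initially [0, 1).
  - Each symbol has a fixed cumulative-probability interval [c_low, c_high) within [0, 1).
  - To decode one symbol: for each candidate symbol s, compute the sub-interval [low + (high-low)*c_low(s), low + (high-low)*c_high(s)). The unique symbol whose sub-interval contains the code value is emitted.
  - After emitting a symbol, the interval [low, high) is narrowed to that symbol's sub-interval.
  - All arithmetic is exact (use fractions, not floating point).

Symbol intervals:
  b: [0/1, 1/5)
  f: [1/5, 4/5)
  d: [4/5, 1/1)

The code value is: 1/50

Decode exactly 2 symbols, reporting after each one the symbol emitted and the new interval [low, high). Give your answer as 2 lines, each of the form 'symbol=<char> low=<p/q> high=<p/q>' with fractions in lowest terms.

Step 1: interval [0/1, 1/1), width = 1/1 - 0/1 = 1/1
  'b': [0/1 + 1/1*0/1, 0/1 + 1/1*1/5) = [0/1, 1/5) <- contains code 1/50
  'f': [0/1 + 1/1*1/5, 0/1 + 1/1*4/5) = [1/5, 4/5)
  'd': [0/1 + 1/1*4/5, 0/1 + 1/1*1/1) = [4/5, 1/1)
  emit 'b', narrow to [0/1, 1/5)
Step 2: interval [0/1, 1/5), width = 1/5 - 0/1 = 1/5
  'b': [0/1 + 1/5*0/1, 0/1 + 1/5*1/5) = [0/1, 1/25) <- contains code 1/50
  'f': [0/1 + 1/5*1/5, 0/1 + 1/5*4/5) = [1/25, 4/25)
  'd': [0/1 + 1/5*4/5, 0/1 + 1/5*1/1) = [4/25, 1/5)
  emit 'b', narrow to [0/1, 1/25)

Answer: symbol=b low=0/1 high=1/5
symbol=b low=0/1 high=1/25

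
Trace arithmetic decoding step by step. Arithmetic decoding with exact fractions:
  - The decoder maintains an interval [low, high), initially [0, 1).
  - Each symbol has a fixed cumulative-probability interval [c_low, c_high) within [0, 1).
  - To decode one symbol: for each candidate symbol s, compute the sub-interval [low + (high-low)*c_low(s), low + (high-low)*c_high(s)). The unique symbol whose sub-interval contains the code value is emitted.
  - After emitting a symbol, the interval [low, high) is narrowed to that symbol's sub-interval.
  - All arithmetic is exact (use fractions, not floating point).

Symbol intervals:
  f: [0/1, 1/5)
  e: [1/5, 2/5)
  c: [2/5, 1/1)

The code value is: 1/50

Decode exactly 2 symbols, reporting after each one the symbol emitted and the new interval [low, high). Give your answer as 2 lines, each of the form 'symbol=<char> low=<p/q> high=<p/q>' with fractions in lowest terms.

Answer: symbol=f low=0/1 high=1/5
symbol=f low=0/1 high=1/25

Derivation:
Step 1: interval [0/1, 1/1), width = 1/1 - 0/1 = 1/1
  'f': [0/1 + 1/1*0/1, 0/1 + 1/1*1/5) = [0/1, 1/5) <- contains code 1/50
  'e': [0/1 + 1/1*1/5, 0/1 + 1/1*2/5) = [1/5, 2/5)
  'c': [0/1 + 1/1*2/5, 0/1 + 1/1*1/1) = [2/5, 1/1)
  emit 'f', narrow to [0/1, 1/5)
Step 2: interval [0/1, 1/5), width = 1/5 - 0/1 = 1/5
  'f': [0/1 + 1/5*0/1, 0/1 + 1/5*1/5) = [0/1, 1/25) <- contains code 1/50
  'e': [0/1 + 1/5*1/5, 0/1 + 1/5*2/5) = [1/25, 2/25)
  'c': [0/1 + 1/5*2/5, 0/1 + 1/5*1/1) = [2/25, 1/5)
  emit 'f', narrow to [0/1, 1/25)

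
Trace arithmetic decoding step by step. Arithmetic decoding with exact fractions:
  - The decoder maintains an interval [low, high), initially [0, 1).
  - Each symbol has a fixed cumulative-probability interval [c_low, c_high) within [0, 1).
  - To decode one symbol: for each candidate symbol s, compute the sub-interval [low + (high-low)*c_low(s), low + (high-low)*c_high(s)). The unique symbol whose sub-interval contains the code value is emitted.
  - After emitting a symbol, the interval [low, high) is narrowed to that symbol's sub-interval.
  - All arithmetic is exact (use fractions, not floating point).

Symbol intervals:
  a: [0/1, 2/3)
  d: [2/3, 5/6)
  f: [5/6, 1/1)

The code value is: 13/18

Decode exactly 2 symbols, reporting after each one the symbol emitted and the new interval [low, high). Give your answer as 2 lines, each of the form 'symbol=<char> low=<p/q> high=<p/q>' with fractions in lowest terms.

Answer: symbol=d low=2/3 high=5/6
symbol=a low=2/3 high=7/9

Derivation:
Step 1: interval [0/1, 1/1), width = 1/1 - 0/1 = 1/1
  'a': [0/1 + 1/1*0/1, 0/1 + 1/1*2/3) = [0/1, 2/3)
  'd': [0/1 + 1/1*2/3, 0/1 + 1/1*5/6) = [2/3, 5/6) <- contains code 13/18
  'f': [0/1 + 1/1*5/6, 0/1 + 1/1*1/1) = [5/6, 1/1)
  emit 'd', narrow to [2/3, 5/6)
Step 2: interval [2/3, 5/6), width = 5/6 - 2/3 = 1/6
  'a': [2/3 + 1/6*0/1, 2/3 + 1/6*2/3) = [2/3, 7/9) <- contains code 13/18
  'd': [2/3 + 1/6*2/3, 2/3 + 1/6*5/6) = [7/9, 29/36)
  'f': [2/3 + 1/6*5/6, 2/3 + 1/6*1/1) = [29/36, 5/6)
  emit 'a', narrow to [2/3, 7/9)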